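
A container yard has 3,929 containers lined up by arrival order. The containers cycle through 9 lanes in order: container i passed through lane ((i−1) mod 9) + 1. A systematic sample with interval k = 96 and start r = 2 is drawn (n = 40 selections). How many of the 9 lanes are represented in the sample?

Consecutive selections differ by k = 96, so their lane numbers differ by 96 mod 9 = 6.
gcd(96, 9) = 3, so the sample visits 9/3 = 3 distinct residues mod 9.
Start 2 is lane 2; the lanes hit are 2, 5, 8.

3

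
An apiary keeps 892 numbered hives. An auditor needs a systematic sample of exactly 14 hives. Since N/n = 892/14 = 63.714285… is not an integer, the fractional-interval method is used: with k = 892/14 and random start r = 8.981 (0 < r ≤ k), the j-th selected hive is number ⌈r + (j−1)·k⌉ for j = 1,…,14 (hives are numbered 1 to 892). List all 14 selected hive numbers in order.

j=1: r + 0k = 8.981 → ⌈·⌉ = 9
j=2: r + 1k = 72.695285… → ⌈·⌉ = 73
j=3: r + 2k = 136.409571… → ⌈·⌉ = 137
j=4: r + 3k = 200.123857… → ⌈·⌉ = 201
j=5: r + 4k = 263.838142… → ⌈·⌉ = 264
j=6: r + 5k = 327.552428… → ⌈·⌉ = 328
j=7: r + 6k = 391.266714… → ⌈·⌉ = 392
j=8: r + 7k = 454.981 → ⌈·⌉ = 455
j=9: r + 8k = 518.695285… → ⌈·⌉ = 519
j=10: r + 9k = 582.409571… → ⌈·⌉ = 583
j=11: r + 10k = 646.123857… → ⌈·⌉ = 647
j=12: r + 11k = 709.838142… → ⌈·⌉ = 710
j=13: r + 12k = 773.552428… → ⌈·⌉ = 774
j=14: r + 13k = 837.266714… → ⌈·⌉ = 838

9, 73, 137, 201, 264, 328, 392, 455, 519, 583, 647, 710, 774, 838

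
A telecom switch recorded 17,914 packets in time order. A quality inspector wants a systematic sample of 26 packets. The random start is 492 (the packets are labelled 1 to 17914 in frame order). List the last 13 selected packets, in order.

k = N/n = 17914/26 = 689
14th selection = 492 + 13×689 = 9449
15th: 9449 + 689 = 10138
16th: 10138 + 689 = 10827
17th: 10827 + 689 = 11516
18th: 11516 + 689 = 12205
19th: 12205 + 689 = 12894
20th: 12894 + 689 = 13583
21st: 13583 + 689 = 14272
22nd: 14272 + 689 = 14961
23rd: 14961 + 689 = 15650
24th: 15650 + 689 = 16339
25th: 16339 + 689 = 17028
26th: 17028 + 689 = 17717

9449, 10138, 10827, 11516, 12205, 12894, 13583, 14272, 14961, 15650, 16339, 17028, 17717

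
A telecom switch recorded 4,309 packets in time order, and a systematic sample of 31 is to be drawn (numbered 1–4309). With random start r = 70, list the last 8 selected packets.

3267, 3406, 3545, 3684, 3823, 3962, 4101, 4240

k = N/n = 4309/31 = 139
24th selection = 70 + 23×139 = 3267
25th: 3267 + 139 = 3406
26th: 3406 + 139 = 3545
27th: 3545 + 139 = 3684
28th: 3684 + 139 = 3823
29th: 3823 + 139 = 3962
30th: 3962 + 139 = 4101
31st: 4101 + 139 = 4240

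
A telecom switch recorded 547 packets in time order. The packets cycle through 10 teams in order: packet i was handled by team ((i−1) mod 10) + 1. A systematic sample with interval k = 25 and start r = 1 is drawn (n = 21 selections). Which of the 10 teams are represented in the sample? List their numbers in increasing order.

1, 6

Consecutive selections differ by k = 25, so their team numbers differ by 25 mod 10 = 5.
gcd(25, 10) = 5, so the sample visits 10/5 = 2 distinct residues mod 10.
Start 1 is team 1; the teams hit are 1, 6.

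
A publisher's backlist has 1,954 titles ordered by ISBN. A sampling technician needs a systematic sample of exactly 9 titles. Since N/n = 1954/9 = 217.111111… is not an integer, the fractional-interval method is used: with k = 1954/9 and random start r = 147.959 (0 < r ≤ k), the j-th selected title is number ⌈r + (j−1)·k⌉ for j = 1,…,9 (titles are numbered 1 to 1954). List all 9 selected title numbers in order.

j=1: r + 0k = 147.959 → ⌈·⌉ = 148
j=2: r + 1k = 365.070111… → ⌈·⌉ = 366
j=3: r + 2k = 582.181222… → ⌈·⌉ = 583
j=4: r + 3k = 799.292333… → ⌈·⌉ = 800
j=5: r + 4k = 1016.403444… → ⌈·⌉ = 1017
j=6: r + 5k = 1233.514555… → ⌈·⌉ = 1234
j=7: r + 6k = 1450.625666… → ⌈·⌉ = 1451
j=8: r + 7k = 1667.736777… → ⌈·⌉ = 1668
j=9: r + 8k = 1884.847888… → ⌈·⌉ = 1885

148, 366, 583, 800, 1017, 1234, 1451, 1668, 1885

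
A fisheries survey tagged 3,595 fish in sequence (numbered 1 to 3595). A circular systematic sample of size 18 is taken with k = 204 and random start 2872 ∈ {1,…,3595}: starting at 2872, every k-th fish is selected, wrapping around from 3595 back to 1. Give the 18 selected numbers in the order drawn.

2872, 3076, 3280, 3484, 93, 297, 501, 705, 909, 1113, 1317, 1521, 1725, 1929, 2133, 2337, 2541, 2745

Selection 1: 2872
Selection 2: 2872 + 204 = 3076
Selection 3: 3076 + 204 = 3280
Selection 4: 3280 + 204 = 3484
Selection 5: 3484 + 204 = 3688 → 3688 − 3595 = 93
Selection 6: 93 + 204 = 297
Selection 7: 297 + 204 = 501
Selection 8: 501 + 204 = 705
Selection 9: 705 + 204 = 909
Selection 10: 909 + 204 = 1113
Selection 11: 1113 + 204 = 1317
Selection 12: 1317 + 204 = 1521
Selection 13: 1521 + 204 = 1725
Selection 14: 1725 + 204 = 1929
Selection 15: 1929 + 204 = 2133
Selection 16: 2133 + 204 = 2337
Selection 17: 2337 + 204 = 2541
Selection 18: 2541 + 204 = 2745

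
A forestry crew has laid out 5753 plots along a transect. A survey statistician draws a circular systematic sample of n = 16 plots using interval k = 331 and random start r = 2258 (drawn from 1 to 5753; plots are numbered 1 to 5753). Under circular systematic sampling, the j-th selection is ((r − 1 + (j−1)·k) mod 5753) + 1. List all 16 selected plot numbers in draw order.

2258, 2589, 2920, 3251, 3582, 3913, 4244, 4575, 4906, 5237, 5568, 146, 477, 808, 1139, 1470

Selection 1: 2258
Selection 2: 2258 + 331 = 2589
Selection 3: 2589 + 331 = 2920
Selection 4: 2920 + 331 = 3251
Selection 5: 3251 + 331 = 3582
Selection 6: 3582 + 331 = 3913
Selection 7: 3913 + 331 = 4244
Selection 8: 4244 + 331 = 4575
Selection 9: 4575 + 331 = 4906
Selection 10: 4906 + 331 = 5237
Selection 11: 5237 + 331 = 5568
Selection 12: 5568 + 331 = 5899 → 5899 − 5753 = 146
Selection 13: 146 + 331 = 477
Selection 14: 477 + 331 = 808
Selection 15: 808 + 331 = 1139
Selection 16: 1139 + 331 = 1470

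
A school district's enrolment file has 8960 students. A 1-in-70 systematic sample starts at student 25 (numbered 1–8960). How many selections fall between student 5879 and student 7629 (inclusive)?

25

k = 70
First selection ≥ 5879: 25 + ⌈(5879−25)/70⌉·70 = 25 + 84×70 = 5905
Last selection ≤ 7629: 25 + ⌊(7629−25)/70⌋·70 = 25 + 108×70 = 7585
Count = 108 − 84 + 1 = 25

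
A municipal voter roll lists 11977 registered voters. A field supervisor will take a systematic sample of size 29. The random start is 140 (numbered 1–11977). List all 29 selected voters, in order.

140, 553, 966, 1379, 1792, 2205, 2618, 3031, 3444, 3857, 4270, 4683, 5096, 5509, 5922, 6335, 6748, 7161, 7574, 7987, 8400, 8813, 9226, 9639, 10052, 10465, 10878, 11291, 11704

k = N/n = 11977/29 = 413
voter 1: 140
voter 2: 140 + 413 = 553
voter 3: 553 + 413 = 966
voter 4: 966 + 413 = 1379
voter 5: 1379 + 413 = 1792
voter 6: 1792 + 413 = 2205
voter 7: 2205 + 413 = 2618
voter 8: 2618 + 413 = 3031
voter 9: 3031 + 413 = 3444
voter 10: 3444 + 413 = 3857
voter 11: 3857 + 413 = 4270
voter 12: 4270 + 413 = 4683
voter 13: 4683 + 413 = 5096
voter 14: 5096 + 413 = 5509
voter 15: 5509 + 413 = 5922
voter 16: 5922 + 413 = 6335
voter 17: 6335 + 413 = 6748
voter 18: 6748 + 413 = 7161
voter 19: 7161 + 413 = 7574
voter 20: 7574 + 413 = 7987
voter 21: 7987 + 413 = 8400
voter 22: 8400 + 413 = 8813
voter 23: 8813 + 413 = 9226
voter 24: 9226 + 413 = 9639
voter 25: 9639 + 413 = 10052
voter 26: 10052 + 413 = 10465
voter 27: 10465 + 413 = 10878
voter 28: 10878 + 413 = 11291
voter 29: 11291 + 413 = 11704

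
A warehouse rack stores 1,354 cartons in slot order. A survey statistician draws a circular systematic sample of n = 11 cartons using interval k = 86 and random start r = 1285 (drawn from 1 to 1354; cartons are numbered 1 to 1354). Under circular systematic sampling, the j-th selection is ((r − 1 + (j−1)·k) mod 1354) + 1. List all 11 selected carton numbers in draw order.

Selection 1: 1285
Selection 2: 1285 + 86 = 1371 → 1371 − 1354 = 17
Selection 3: 17 + 86 = 103
Selection 4: 103 + 86 = 189
Selection 5: 189 + 86 = 275
Selection 6: 275 + 86 = 361
Selection 7: 361 + 86 = 447
Selection 8: 447 + 86 = 533
Selection 9: 533 + 86 = 619
Selection 10: 619 + 86 = 705
Selection 11: 705 + 86 = 791

1285, 17, 103, 189, 275, 361, 447, 533, 619, 705, 791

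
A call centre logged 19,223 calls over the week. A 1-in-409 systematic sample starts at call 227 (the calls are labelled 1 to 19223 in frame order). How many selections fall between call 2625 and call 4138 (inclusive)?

k = 409
First selection ≥ 2625: 227 + ⌈(2625−227)/409⌉·409 = 227 + 6×409 = 2681
Last selection ≤ 4138: 227 + ⌊(4138−227)/409⌋·409 = 227 + 9×409 = 3908
Count = 9 − 6 + 1 = 4

4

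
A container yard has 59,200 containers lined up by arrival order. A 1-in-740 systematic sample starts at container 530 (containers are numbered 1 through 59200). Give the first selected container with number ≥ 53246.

53810

k = 740
Steps past start: ⌈(53246 − 530)/740⌉ = ⌈52716/740⌉ = 72
Selected container: 530 + 72×740 = 53810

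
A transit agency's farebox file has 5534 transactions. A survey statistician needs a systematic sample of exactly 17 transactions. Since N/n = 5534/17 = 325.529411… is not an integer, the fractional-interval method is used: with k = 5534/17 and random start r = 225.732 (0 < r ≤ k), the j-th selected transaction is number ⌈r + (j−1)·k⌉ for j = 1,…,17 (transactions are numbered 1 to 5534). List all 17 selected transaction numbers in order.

j=1: r + 0k = 225.732 → ⌈·⌉ = 226
j=2: r + 1k = 551.261411… → ⌈·⌉ = 552
j=3: r + 2k = 876.790823… → ⌈·⌉ = 877
j=4: r + 3k = 1202.320235… → ⌈·⌉ = 1203
j=5: r + 4k = 1527.849647… → ⌈·⌉ = 1528
j=6: r + 5k = 1853.379058… → ⌈·⌉ = 1854
j=7: r + 6k = 2178.908470… → ⌈·⌉ = 2179
j=8: r + 7k = 2504.437882… → ⌈·⌉ = 2505
j=9: r + 8k = 2829.967294… → ⌈·⌉ = 2830
j=10: r + 9k = 3155.496705… → ⌈·⌉ = 3156
j=11: r + 10k = 3481.026117… → ⌈·⌉ = 3482
j=12: r + 11k = 3806.555529… → ⌈·⌉ = 3807
j=13: r + 12k = 4132.084941… → ⌈·⌉ = 4133
j=14: r + 13k = 4457.614352… → ⌈·⌉ = 4458
j=15: r + 14k = 4783.143764… → ⌈·⌉ = 4784
j=16: r + 15k = 5108.673176… → ⌈·⌉ = 5109
j=17: r + 16k = 5434.202588… → ⌈·⌉ = 5435

226, 552, 877, 1203, 1528, 1854, 2179, 2505, 2830, 3156, 3482, 3807, 4133, 4458, 4784, 5109, 5435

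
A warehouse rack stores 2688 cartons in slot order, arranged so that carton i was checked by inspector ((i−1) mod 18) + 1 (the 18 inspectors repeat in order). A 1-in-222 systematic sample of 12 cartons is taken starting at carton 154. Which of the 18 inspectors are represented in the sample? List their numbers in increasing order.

Consecutive selections differ by k = 222, so their inspector numbers differ by 222 mod 18 = 6.
gcd(222, 18) = 6, so the sample visits 18/6 = 3 distinct residues mod 18.
Start 154 is inspector 10; the inspectors hit are 4, 10, 16.

4, 10, 16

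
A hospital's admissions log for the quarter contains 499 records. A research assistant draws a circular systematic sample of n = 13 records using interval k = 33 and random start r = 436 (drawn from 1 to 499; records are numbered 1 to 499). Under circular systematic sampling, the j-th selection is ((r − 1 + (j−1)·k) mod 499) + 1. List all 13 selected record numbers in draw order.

Selection 1: 436
Selection 2: 436 + 33 = 469
Selection 3: 469 + 33 = 502 → 502 − 499 = 3
Selection 4: 3 + 33 = 36
Selection 5: 36 + 33 = 69
Selection 6: 69 + 33 = 102
Selection 7: 102 + 33 = 135
Selection 8: 135 + 33 = 168
Selection 9: 168 + 33 = 201
Selection 10: 201 + 33 = 234
Selection 11: 234 + 33 = 267
Selection 12: 267 + 33 = 300
Selection 13: 300 + 33 = 333

436, 469, 3, 36, 69, 102, 135, 168, 201, 234, 267, 300, 333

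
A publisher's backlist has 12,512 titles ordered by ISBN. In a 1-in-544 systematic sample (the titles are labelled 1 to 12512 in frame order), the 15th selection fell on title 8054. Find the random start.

438

k = 544
r = 8054 − (15−1)×544 = 8054 − 7616 = 438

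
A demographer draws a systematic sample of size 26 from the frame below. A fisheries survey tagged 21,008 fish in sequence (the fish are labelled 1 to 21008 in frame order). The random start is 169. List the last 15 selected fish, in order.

k = N/n = 21008/26 = 808
12th selection = 169 + 11×808 = 9057
13th: 9057 + 808 = 9865
14th: 9865 + 808 = 10673
15th: 10673 + 808 = 11481
16th: 11481 + 808 = 12289
17th: 12289 + 808 = 13097
18th: 13097 + 808 = 13905
19th: 13905 + 808 = 14713
20th: 14713 + 808 = 15521
21st: 15521 + 808 = 16329
22nd: 16329 + 808 = 17137
23rd: 17137 + 808 = 17945
24th: 17945 + 808 = 18753
25th: 18753 + 808 = 19561
26th: 19561 + 808 = 20369

9057, 9865, 10673, 11481, 12289, 13097, 13905, 14713, 15521, 16329, 17137, 17945, 18753, 19561, 20369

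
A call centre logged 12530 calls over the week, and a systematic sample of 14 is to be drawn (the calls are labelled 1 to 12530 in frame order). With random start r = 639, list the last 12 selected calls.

k = N/n = 12530/14 = 895
3rd selection = 639 + 2×895 = 2429
4th: 2429 + 895 = 3324
5th: 3324 + 895 = 4219
6th: 4219 + 895 = 5114
7th: 5114 + 895 = 6009
8th: 6009 + 895 = 6904
9th: 6904 + 895 = 7799
10th: 7799 + 895 = 8694
11th: 8694 + 895 = 9589
12th: 9589 + 895 = 10484
13th: 10484 + 895 = 11379
14th: 11379 + 895 = 12274

2429, 3324, 4219, 5114, 6009, 6904, 7799, 8694, 9589, 10484, 11379, 12274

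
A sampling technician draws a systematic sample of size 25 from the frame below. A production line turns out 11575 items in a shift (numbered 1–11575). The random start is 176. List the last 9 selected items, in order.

7584, 8047, 8510, 8973, 9436, 9899, 10362, 10825, 11288

k = N/n = 11575/25 = 463
17th selection = 176 + 16×463 = 7584
18th: 7584 + 463 = 8047
19th: 8047 + 463 = 8510
20th: 8510 + 463 = 8973
21st: 8973 + 463 = 9436
22nd: 9436 + 463 = 9899
23rd: 9899 + 463 = 10362
24th: 10362 + 463 = 10825
25th: 10825 + 463 = 11288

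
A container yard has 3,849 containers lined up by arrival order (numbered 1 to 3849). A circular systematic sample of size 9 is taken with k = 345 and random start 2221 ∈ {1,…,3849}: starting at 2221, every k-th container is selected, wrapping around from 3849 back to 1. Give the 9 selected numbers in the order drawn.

Selection 1: 2221
Selection 2: 2221 + 345 = 2566
Selection 3: 2566 + 345 = 2911
Selection 4: 2911 + 345 = 3256
Selection 5: 3256 + 345 = 3601
Selection 6: 3601 + 345 = 3946 → 3946 − 3849 = 97
Selection 7: 97 + 345 = 442
Selection 8: 442 + 345 = 787
Selection 9: 787 + 345 = 1132

2221, 2566, 2911, 3256, 3601, 97, 442, 787, 1132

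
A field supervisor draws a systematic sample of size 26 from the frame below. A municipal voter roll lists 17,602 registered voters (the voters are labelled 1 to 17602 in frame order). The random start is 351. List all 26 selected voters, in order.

k = N/n = 17602/26 = 677
voter 1: 351
voter 2: 351 + 677 = 1028
voter 3: 1028 + 677 = 1705
voter 4: 1705 + 677 = 2382
voter 5: 2382 + 677 = 3059
voter 6: 3059 + 677 = 3736
voter 7: 3736 + 677 = 4413
voter 8: 4413 + 677 = 5090
voter 9: 5090 + 677 = 5767
voter 10: 5767 + 677 = 6444
voter 11: 6444 + 677 = 7121
voter 12: 7121 + 677 = 7798
voter 13: 7798 + 677 = 8475
voter 14: 8475 + 677 = 9152
voter 15: 9152 + 677 = 9829
voter 16: 9829 + 677 = 10506
voter 17: 10506 + 677 = 11183
voter 18: 11183 + 677 = 11860
voter 19: 11860 + 677 = 12537
voter 20: 12537 + 677 = 13214
voter 21: 13214 + 677 = 13891
voter 22: 13891 + 677 = 14568
voter 23: 14568 + 677 = 15245
voter 24: 15245 + 677 = 15922
voter 25: 15922 + 677 = 16599
voter 26: 16599 + 677 = 17276

351, 1028, 1705, 2382, 3059, 3736, 4413, 5090, 5767, 6444, 7121, 7798, 8475, 9152, 9829, 10506, 11183, 11860, 12537, 13214, 13891, 14568, 15245, 15922, 16599, 17276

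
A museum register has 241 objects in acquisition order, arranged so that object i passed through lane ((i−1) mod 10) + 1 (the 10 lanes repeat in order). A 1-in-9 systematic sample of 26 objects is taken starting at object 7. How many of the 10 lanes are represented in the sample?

10

Consecutive selections differ by k = 9, so their lane numbers differ by 9 mod 10 = 9.
gcd(9, 10) = 1, so the sample visits 10/1 = 10 distinct residues mod 10.
Start 7 is lane 7; the lanes hit are 1, 2, 3, 4, 5, 6, 7, 8, 9, 10.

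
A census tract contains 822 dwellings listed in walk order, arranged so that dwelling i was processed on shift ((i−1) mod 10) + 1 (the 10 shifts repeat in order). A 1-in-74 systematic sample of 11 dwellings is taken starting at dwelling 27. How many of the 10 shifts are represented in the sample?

Consecutive selections differ by k = 74, so their shift numbers differ by 74 mod 10 = 4.
gcd(74, 10) = 2, so the sample visits 10/2 = 5 distinct residues mod 10.
Start 27 is shift 7; the shifts hit are 1, 3, 5, 7, 9.

5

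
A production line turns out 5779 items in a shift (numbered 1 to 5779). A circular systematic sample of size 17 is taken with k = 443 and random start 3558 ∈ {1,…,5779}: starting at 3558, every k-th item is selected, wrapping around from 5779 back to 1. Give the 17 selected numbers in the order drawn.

Selection 1: 3558
Selection 2: 3558 + 443 = 4001
Selection 3: 4001 + 443 = 4444
Selection 4: 4444 + 443 = 4887
Selection 5: 4887 + 443 = 5330
Selection 6: 5330 + 443 = 5773
Selection 7: 5773 + 443 = 6216 → 6216 − 5779 = 437
Selection 8: 437 + 443 = 880
Selection 9: 880 + 443 = 1323
Selection 10: 1323 + 443 = 1766
Selection 11: 1766 + 443 = 2209
Selection 12: 2209 + 443 = 2652
Selection 13: 2652 + 443 = 3095
Selection 14: 3095 + 443 = 3538
Selection 15: 3538 + 443 = 3981
Selection 16: 3981 + 443 = 4424
Selection 17: 4424 + 443 = 4867

3558, 4001, 4444, 4887, 5330, 5773, 437, 880, 1323, 1766, 2209, 2652, 3095, 3538, 3981, 4424, 4867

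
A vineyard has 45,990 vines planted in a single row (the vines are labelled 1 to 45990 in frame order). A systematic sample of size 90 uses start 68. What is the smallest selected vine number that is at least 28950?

29195

k = 45990/90 = 511
Steps past start: ⌈(28950 − 68)/511⌉ = ⌈28882/511⌉ = 57
Selected vine: 68 + 57×511 = 29195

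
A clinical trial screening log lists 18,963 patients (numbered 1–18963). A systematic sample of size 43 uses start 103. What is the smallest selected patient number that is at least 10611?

k = 18963/43 = 441
Steps past start: ⌈(10611 − 103)/441⌉ = ⌈10508/441⌉ = 24
Selected patient: 103 + 24×441 = 10687

10687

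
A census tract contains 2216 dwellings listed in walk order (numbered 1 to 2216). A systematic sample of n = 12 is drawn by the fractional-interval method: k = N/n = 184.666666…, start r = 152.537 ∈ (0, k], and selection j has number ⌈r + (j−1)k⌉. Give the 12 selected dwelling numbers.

j=1: r + 0k = 152.537 → ⌈·⌉ = 153
j=2: r + 1k = 337.203666… → ⌈·⌉ = 338
j=3: r + 2k = 521.870333… → ⌈·⌉ = 522
j=4: r + 3k = 706.537 → ⌈·⌉ = 707
j=5: r + 4k = 891.203666… → ⌈·⌉ = 892
j=6: r + 5k = 1075.870333… → ⌈·⌉ = 1076
j=7: r + 6k = 1260.537 → ⌈·⌉ = 1261
j=8: r + 7k = 1445.203666… → ⌈·⌉ = 1446
j=9: r + 8k = 1629.870333… → ⌈·⌉ = 1630
j=10: r + 9k = 1814.537 → ⌈·⌉ = 1815
j=11: r + 10k = 1999.203666… → ⌈·⌉ = 2000
j=12: r + 11k = 2183.870333… → ⌈·⌉ = 2184

153, 338, 522, 707, 892, 1076, 1261, 1446, 1630, 1815, 2000, 2184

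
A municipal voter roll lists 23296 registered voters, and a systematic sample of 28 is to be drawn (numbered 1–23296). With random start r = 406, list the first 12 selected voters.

406, 1238, 2070, 2902, 3734, 4566, 5398, 6230, 7062, 7894, 8726, 9558

k = N/n = 23296/28 = 832
voter 1: 406
voter 2: 406 + 832 = 1238
voter 3: 1238 + 832 = 2070
voter 4: 2070 + 832 = 2902
voter 5: 2902 + 832 = 3734
voter 6: 3734 + 832 = 4566
voter 7: 4566 + 832 = 5398
voter 8: 5398 + 832 = 6230
voter 9: 6230 + 832 = 7062
voter 10: 7062 + 832 = 7894
voter 11: 7894 + 832 = 8726
voter 12: 8726 + 832 = 9558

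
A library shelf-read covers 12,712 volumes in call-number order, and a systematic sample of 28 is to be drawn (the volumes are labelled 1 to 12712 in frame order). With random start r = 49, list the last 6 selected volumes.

10037, 10491, 10945, 11399, 11853, 12307

k = N/n = 12712/28 = 454
23rd selection = 49 + 22×454 = 10037
24th: 10037 + 454 = 10491
25th: 10491 + 454 = 10945
26th: 10945 + 454 = 11399
27th: 11399 + 454 = 11853
28th: 11853 + 454 = 12307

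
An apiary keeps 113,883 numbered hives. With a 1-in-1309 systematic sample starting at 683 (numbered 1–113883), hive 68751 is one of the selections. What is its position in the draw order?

53

k = 1309
position = (68751 − 683)/1309 + 1 = 68068/1309 + 1 = 52 + 1 = 53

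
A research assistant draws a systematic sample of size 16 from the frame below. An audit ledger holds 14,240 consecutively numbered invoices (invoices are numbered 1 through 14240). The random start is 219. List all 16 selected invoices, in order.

k = N/n = 14240/16 = 890
invoice 1: 219
invoice 2: 219 + 890 = 1109
invoice 3: 1109 + 890 = 1999
invoice 4: 1999 + 890 = 2889
invoice 5: 2889 + 890 = 3779
invoice 6: 3779 + 890 = 4669
invoice 7: 4669 + 890 = 5559
invoice 8: 5559 + 890 = 6449
invoice 9: 6449 + 890 = 7339
invoice 10: 7339 + 890 = 8229
invoice 11: 8229 + 890 = 9119
invoice 12: 9119 + 890 = 10009
invoice 13: 10009 + 890 = 10899
invoice 14: 10899 + 890 = 11789
invoice 15: 11789 + 890 = 12679
invoice 16: 12679 + 890 = 13569

219, 1109, 1999, 2889, 3779, 4669, 5559, 6449, 7339, 8229, 9119, 10009, 10899, 11789, 12679, 13569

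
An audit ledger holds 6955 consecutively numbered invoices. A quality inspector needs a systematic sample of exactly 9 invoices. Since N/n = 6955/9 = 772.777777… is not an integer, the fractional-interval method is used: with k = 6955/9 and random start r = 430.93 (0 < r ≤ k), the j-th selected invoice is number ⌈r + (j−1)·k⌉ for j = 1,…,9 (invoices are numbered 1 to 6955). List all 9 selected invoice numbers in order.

431, 1204, 1977, 2750, 3523, 4295, 5068, 5841, 6614

j=1: r + 0k = 430.93 → ⌈·⌉ = 431
j=2: r + 1k = 1203.707777… → ⌈·⌉ = 1204
j=3: r + 2k = 1976.485555… → ⌈·⌉ = 1977
j=4: r + 3k = 2749.263333… → ⌈·⌉ = 2750
j=5: r + 4k = 3522.041111… → ⌈·⌉ = 3523
j=6: r + 5k = 4294.818888… → ⌈·⌉ = 4295
j=7: r + 6k = 5067.596666… → ⌈·⌉ = 5068
j=8: r + 7k = 5840.374444… → ⌈·⌉ = 5841
j=9: r + 8k = 6613.152222… → ⌈·⌉ = 6614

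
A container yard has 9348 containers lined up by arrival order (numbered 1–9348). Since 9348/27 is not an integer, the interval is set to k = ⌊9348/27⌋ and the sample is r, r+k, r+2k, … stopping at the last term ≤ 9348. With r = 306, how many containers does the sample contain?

k = ⌊9348/27⌋ = 346
Achieved size = ⌊(9348 − 306)/346⌋ + 1 = ⌊9042/346⌋ + 1 = 26 + 1 = 27
(last selection: 306 + 26×346 = 9302 ≤ 9348; next would be 9648 > 9348)

27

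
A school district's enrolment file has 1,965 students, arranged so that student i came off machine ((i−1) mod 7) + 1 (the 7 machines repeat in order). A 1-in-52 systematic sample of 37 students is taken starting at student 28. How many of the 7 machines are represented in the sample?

7

Consecutive selections differ by k = 52, so their machine numbers differ by 52 mod 7 = 3.
gcd(52, 7) = 1, so the sample visits 7/1 = 7 distinct residues mod 7.
Start 28 is machine 7; the machines hit are 1, 2, 3, 4, 5, 6, 7.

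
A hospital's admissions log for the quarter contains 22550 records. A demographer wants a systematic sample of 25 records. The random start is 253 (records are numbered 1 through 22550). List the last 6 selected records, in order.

17391, 18293, 19195, 20097, 20999, 21901

k = N/n = 22550/25 = 902
20th selection = 253 + 19×902 = 17391
21st: 17391 + 902 = 18293
22nd: 18293 + 902 = 19195
23rd: 19195 + 902 = 20097
24th: 20097 + 902 = 20999
25th: 20999 + 902 = 21901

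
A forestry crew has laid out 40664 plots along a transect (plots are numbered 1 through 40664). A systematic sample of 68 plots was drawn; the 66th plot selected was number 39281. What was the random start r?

411

k = 40664/68 = 598
r = 39281 − (66−1)×598 = 39281 − 38870 = 411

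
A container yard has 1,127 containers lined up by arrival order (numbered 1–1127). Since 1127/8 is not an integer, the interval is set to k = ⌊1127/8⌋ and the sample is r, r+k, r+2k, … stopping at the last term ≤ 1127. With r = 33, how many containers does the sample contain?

8

k = ⌊1127/8⌋ = 140
Achieved size = ⌊(1127 − 33)/140⌋ + 1 = ⌊1094/140⌋ + 1 = 7 + 1 = 8
(last selection: 33 + 7×140 = 1013 ≤ 1127; next would be 1153 > 1127)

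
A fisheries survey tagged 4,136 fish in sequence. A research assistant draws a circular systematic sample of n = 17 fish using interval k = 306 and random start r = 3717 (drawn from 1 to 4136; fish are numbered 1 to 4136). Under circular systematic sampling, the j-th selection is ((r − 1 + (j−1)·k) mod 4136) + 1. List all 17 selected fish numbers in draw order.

3717, 4023, 193, 499, 805, 1111, 1417, 1723, 2029, 2335, 2641, 2947, 3253, 3559, 3865, 35, 341

Selection 1: 3717
Selection 2: 3717 + 306 = 4023
Selection 3: 4023 + 306 = 4329 → 4329 − 4136 = 193
Selection 4: 193 + 306 = 499
Selection 5: 499 + 306 = 805
Selection 6: 805 + 306 = 1111
Selection 7: 1111 + 306 = 1417
Selection 8: 1417 + 306 = 1723
Selection 9: 1723 + 306 = 2029
Selection 10: 2029 + 306 = 2335
Selection 11: 2335 + 306 = 2641
Selection 12: 2641 + 306 = 2947
Selection 13: 2947 + 306 = 3253
Selection 14: 3253 + 306 = 3559
Selection 15: 3559 + 306 = 3865
Selection 16: 3865 + 306 = 4171 → 4171 − 4136 = 35
Selection 17: 35 + 306 = 341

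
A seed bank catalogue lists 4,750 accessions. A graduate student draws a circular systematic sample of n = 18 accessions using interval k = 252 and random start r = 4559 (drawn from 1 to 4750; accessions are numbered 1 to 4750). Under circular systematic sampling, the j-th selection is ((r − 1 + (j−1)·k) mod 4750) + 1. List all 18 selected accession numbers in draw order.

4559, 61, 313, 565, 817, 1069, 1321, 1573, 1825, 2077, 2329, 2581, 2833, 3085, 3337, 3589, 3841, 4093

Selection 1: 4559
Selection 2: 4559 + 252 = 4811 → 4811 − 4750 = 61
Selection 3: 61 + 252 = 313
Selection 4: 313 + 252 = 565
Selection 5: 565 + 252 = 817
Selection 6: 817 + 252 = 1069
Selection 7: 1069 + 252 = 1321
Selection 8: 1321 + 252 = 1573
Selection 9: 1573 + 252 = 1825
Selection 10: 1825 + 252 = 2077
Selection 11: 2077 + 252 = 2329
Selection 12: 2329 + 252 = 2581
Selection 13: 2581 + 252 = 2833
Selection 14: 2833 + 252 = 3085
Selection 15: 3085 + 252 = 3337
Selection 16: 3337 + 252 = 3589
Selection 17: 3589 + 252 = 3841
Selection 18: 3841 + 252 = 4093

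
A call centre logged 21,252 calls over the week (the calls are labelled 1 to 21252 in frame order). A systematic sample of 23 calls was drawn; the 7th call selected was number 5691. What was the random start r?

147

k = 21252/23 = 924
r = 5691 − (7−1)×924 = 5691 − 5544 = 147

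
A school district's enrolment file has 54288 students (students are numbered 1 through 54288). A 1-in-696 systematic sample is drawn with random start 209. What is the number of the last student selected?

k = 696
78th selection = r + (78−1)·k = 209 + 77×696 = 209 + 53592 = 53801

53801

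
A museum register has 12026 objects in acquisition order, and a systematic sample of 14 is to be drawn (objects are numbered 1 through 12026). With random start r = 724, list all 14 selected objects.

k = N/n = 12026/14 = 859
object 1: 724
object 2: 724 + 859 = 1583
object 3: 1583 + 859 = 2442
object 4: 2442 + 859 = 3301
object 5: 3301 + 859 = 4160
object 6: 4160 + 859 = 5019
object 7: 5019 + 859 = 5878
object 8: 5878 + 859 = 6737
object 9: 6737 + 859 = 7596
object 10: 7596 + 859 = 8455
object 11: 8455 + 859 = 9314
object 12: 9314 + 859 = 10173
object 13: 10173 + 859 = 11032
object 14: 11032 + 859 = 11891

724, 1583, 2442, 3301, 4160, 5019, 5878, 6737, 7596, 8455, 9314, 10173, 11032, 11891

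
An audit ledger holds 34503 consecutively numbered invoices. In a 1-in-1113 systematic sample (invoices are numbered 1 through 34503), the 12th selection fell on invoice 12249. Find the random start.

k = 1113
r = 12249 − (12−1)×1113 = 12249 − 12243 = 6

6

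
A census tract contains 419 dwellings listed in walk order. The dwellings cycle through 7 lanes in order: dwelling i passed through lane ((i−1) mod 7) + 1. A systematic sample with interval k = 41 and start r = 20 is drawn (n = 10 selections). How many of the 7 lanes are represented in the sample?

7

Consecutive selections differ by k = 41, so their lane numbers differ by 41 mod 7 = 6.
gcd(41, 7) = 1, so the sample visits 7/1 = 7 distinct residues mod 7.
Start 20 is lane 6; the lanes hit are 1, 2, 3, 4, 5, 6, 7.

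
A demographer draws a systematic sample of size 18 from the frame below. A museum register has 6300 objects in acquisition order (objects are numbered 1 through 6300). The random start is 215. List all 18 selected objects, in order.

k = N/n = 6300/18 = 350
object 1: 215
object 2: 215 + 350 = 565
object 3: 565 + 350 = 915
object 4: 915 + 350 = 1265
object 5: 1265 + 350 = 1615
object 6: 1615 + 350 = 1965
object 7: 1965 + 350 = 2315
object 8: 2315 + 350 = 2665
object 9: 2665 + 350 = 3015
object 10: 3015 + 350 = 3365
object 11: 3365 + 350 = 3715
object 12: 3715 + 350 = 4065
object 13: 4065 + 350 = 4415
object 14: 4415 + 350 = 4765
object 15: 4765 + 350 = 5115
object 16: 5115 + 350 = 5465
object 17: 5465 + 350 = 5815
object 18: 5815 + 350 = 6165

215, 565, 915, 1265, 1615, 1965, 2315, 2665, 3015, 3365, 3715, 4065, 4415, 4765, 5115, 5465, 5815, 6165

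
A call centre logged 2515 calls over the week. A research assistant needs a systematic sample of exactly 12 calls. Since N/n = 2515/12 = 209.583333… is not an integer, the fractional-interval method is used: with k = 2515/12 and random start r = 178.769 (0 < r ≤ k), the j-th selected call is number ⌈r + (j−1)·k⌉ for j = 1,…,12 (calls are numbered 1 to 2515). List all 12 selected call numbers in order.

j=1: r + 0k = 178.769 → ⌈·⌉ = 179
j=2: r + 1k = 388.352333… → ⌈·⌉ = 389
j=3: r + 2k = 597.935666… → ⌈·⌉ = 598
j=4: r + 3k = 807.519 → ⌈·⌉ = 808
j=5: r + 4k = 1017.102333… → ⌈·⌉ = 1018
j=6: r + 5k = 1226.685666… → ⌈·⌉ = 1227
j=7: r + 6k = 1436.269 → ⌈·⌉ = 1437
j=8: r + 7k = 1645.852333… → ⌈·⌉ = 1646
j=9: r + 8k = 1855.435666… → ⌈·⌉ = 1856
j=10: r + 9k = 2065.019 → ⌈·⌉ = 2066
j=11: r + 10k = 2274.602333… → ⌈·⌉ = 2275
j=12: r + 11k = 2484.185666… → ⌈·⌉ = 2485

179, 389, 598, 808, 1018, 1227, 1437, 1646, 1856, 2066, 2275, 2485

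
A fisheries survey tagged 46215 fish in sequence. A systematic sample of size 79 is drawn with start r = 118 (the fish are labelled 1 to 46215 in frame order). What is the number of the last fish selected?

45748

k = 46215/79 = 585
79th selection = r + (79−1)·k = 118 + 78×585 = 118 + 45630 = 45748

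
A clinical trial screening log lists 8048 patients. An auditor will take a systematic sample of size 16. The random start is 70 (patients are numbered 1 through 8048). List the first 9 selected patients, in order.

70, 573, 1076, 1579, 2082, 2585, 3088, 3591, 4094

k = N/n = 8048/16 = 503
patient 1: 70
patient 2: 70 + 503 = 573
patient 3: 573 + 503 = 1076
patient 4: 1076 + 503 = 1579
patient 5: 1579 + 503 = 2082
patient 6: 2082 + 503 = 2585
patient 7: 2585 + 503 = 3088
patient 8: 3088 + 503 = 3591
patient 9: 3591 + 503 = 4094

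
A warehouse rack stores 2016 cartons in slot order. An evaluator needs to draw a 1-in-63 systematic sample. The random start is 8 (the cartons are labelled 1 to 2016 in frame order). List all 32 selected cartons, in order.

8, 71, 134, 197, 260, 323, 386, 449, 512, 575, 638, 701, 764, 827, 890, 953, 1016, 1079, 1142, 1205, 1268, 1331, 1394, 1457, 1520, 1583, 1646, 1709, 1772, 1835, 1898, 1961

carton 1: 8
carton 2: 8 + 63 = 71
carton 3: 71 + 63 = 134
carton 4: 134 + 63 = 197
carton 5: 197 + 63 = 260
carton 6: 260 + 63 = 323
carton 7: 323 + 63 = 386
carton 8: 386 + 63 = 449
carton 9: 449 + 63 = 512
carton 10: 512 + 63 = 575
carton 11: 575 + 63 = 638
carton 12: 638 + 63 = 701
carton 13: 701 + 63 = 764
carton 14: 764 + 63 = 827
carton 15: 827 + 63 = 890
carton 16: 890 + 63 = 953
carton 17: 953 + 63 = 1016
carton 18: 1016 + 63 = 1079
carton 19: 1079 + 63 = 1142
carton 20: 1142 + 63 = 1205
carton 21: 1205 + 63 = 1268
carton 22: 1268 + 63 = 1331
carton 23: 1331 + 63 = 1394
carton 24: 1394 + 63 = 1457
carton 25: 1457 + 63 = 1520
carton 26: 1520 + 63 = 1583
carton 27: 1583 + 63 = 1646
carton 28: 1646 + 63 = 1709
carton 29: 1709 + 63 = 1772
carton 30: 1772 + 63 = 1835
carton 31: 1835 + 63 = 1898
carton 32: 1898 + 63 = 1961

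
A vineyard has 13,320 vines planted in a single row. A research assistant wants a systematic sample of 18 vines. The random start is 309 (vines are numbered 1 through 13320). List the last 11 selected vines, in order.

k = N/n = 13320/18 = 740
8th selection = 309 + 7×740 = 5489
9th: 5489 + 740 = 6229
10th: 6229 + 740 = 6969
11th: 6969 + 740 = 7709
12th: 7709 + 740 = 8449
13th: 8449 + 740 = 9189
14th: 9189 + 740 = 9929
15th: 9929 + 740 = 10669
16th: 10669 + 740 = 11409
17th: 11409 + 740 = 12149
18th: 12149 + 740 = 12889

5489, 6229, 6969, 7709, 8449, 9189, 9929, 10669, 11409, 12149, 12889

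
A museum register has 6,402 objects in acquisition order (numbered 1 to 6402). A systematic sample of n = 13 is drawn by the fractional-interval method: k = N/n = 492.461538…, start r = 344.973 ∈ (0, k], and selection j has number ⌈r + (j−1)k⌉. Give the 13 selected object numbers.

345, 838, 1330, 1823, 2315, 2808, 3300, 3793, 4285, 4778, 5270, 5763, 6255

j=1: r + 0k = 344.973 → ⌈·⌉ = 345
j=2: r + 1k = 837.434538… → ⌈·⌉ = 838
j=3: r + 2k = 1329.896076… → ⌈·⌉ = 1330
j=4: r + 3k = 1822.357615… → ⌈·⌉ = 1823
j=5: r + 4k = 2314.819153… → ⌈·⌉ = 2315
j=6: r + 5k = 2807.280692… → ⌈·⌉ = 2808
j=7: r + 6k = 3299.742230… → ⌈·⌉ = 3300
j=8: r + 7k = 3792.203769… → ⌈·⌉ = 3793
j=9: r + 8k = 4284.665307… → ⌈·⌉ = 4285
j=10: r + 9k = 4777.126846… → ⌈·⌉ = 4778
j=11: r + 10k = 5269.588384… → ⌈·⌉ = 5270
j=12: r + 11k = 5762.049923… → ⌈·⌉ = 5763
j=13: r + 12k = 6254.511461… → ⌈·⌉ = 6255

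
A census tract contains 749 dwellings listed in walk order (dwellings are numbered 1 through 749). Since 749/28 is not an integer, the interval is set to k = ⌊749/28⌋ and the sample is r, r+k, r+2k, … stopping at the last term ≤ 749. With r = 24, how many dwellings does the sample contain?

28

k = ⌊749/28⌋ = 26
Achieved size = ⌊(749 − 24)/26⌋ + 1 = ⌊725/26⌋ + 1 = 27 + 1 = 28
(last selection: 24 + 27×26 = 726 ≤ 749; next would be 752 > 749)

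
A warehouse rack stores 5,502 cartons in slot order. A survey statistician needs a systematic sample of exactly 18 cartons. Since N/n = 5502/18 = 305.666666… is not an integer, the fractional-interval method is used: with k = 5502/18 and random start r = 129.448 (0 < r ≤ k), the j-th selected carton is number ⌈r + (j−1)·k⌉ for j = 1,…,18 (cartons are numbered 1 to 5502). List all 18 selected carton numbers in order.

130, 436, 741, 1047, 1353, 1658, 1964, 2270, 2575, 2881, 3187, 3492, 3798, 4104, 4409, 4715, 5021, 5326

j=1: r + 0k = 129.448 → ⌈·⌉ = 130
j=2: r + 1k = 435.114666… → ⌈·⌉ = 436
j=3: r + 2k = 740.781333… → ⌈·⌉ = 741
j=4: r + 3k = 1046.448 → ⌈·⌉ = 1047
j=5: r + 4k = 1352.114666… → ⌈·⌉ = 1353
j=6: r + 5k = 1657.781333… → ⌈·⌉ = 1658
j=7: r + 6k = 1963.448 → ⌈·⌉ = 1964
j=8: r + 7k = 2269.114666… → ⌈·⌉ = 2270
j=9: r + 8k = 2574.781333… → ⌈·⌉ = 2575
j=10: r + 9k = 2880.448 → ⌈·⌉ = 2881
j=11: r + 10k = 3186.114666… → ⌈·⌉ = 3187
j=12: r + 11k = 3491.781333… → ⌈·⌉ = 3492
j=13: r + 12k = 3797.448 → ⌈·⌉ = 3798
j=14: r + 13k = 4103.114666… → ⌈·⌉ = 4104
j=15: r + 14k = 4408.781333… → ⌈·⌉ = 4409
j=16: r + 15k = 4714.448 → ⌈·⌉ = 4715
j=17: r + 16k = 5020.114666… → ⌈·⌉ = 5021
j=18: r + 17k = 5325.781333… → ⌈·⌉ = 5326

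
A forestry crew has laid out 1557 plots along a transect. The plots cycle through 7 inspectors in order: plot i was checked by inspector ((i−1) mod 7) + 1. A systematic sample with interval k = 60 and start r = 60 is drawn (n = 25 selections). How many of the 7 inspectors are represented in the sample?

Consecutive selections differ by k = 60, so their inspector numbers differ by 60 mod 7 = 4.
gcd(60, 7) = 1, so the sample visits 7/1 = 7 distinct residues mod 7.
Start 60 is inspector 4; the inspectors hit are 1, 2, 3, 4, 5, 6, 7.

7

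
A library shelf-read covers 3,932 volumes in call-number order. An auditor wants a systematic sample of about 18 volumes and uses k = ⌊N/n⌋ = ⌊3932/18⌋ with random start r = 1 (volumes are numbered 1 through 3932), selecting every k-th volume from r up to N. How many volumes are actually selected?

19

k = ⌊3932/18⌋ = 218
Achieved size = ⌊(3932 − 1)/218⌋ + 1 = ⌊3931/218⌋ + 1 = 18 + 1 = 19
(last selection: 1 + 18×218 = 3925 ≤ 3932; next would be 4143 > 3932)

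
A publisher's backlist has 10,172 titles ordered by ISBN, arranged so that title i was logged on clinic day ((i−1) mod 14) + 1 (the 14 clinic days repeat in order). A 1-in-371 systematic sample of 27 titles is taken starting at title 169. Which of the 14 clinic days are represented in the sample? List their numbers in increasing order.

Consecutive selections differ by k = 371, so their clinic day numbers differ by 371 mod 14 = 7.
gcd(371, 14) = 7, so the sample visits 14/7 = 2 distinct residues mod 14.
Start 169 is clinic day 1; the clinic days hit are 1, 8.

1, 8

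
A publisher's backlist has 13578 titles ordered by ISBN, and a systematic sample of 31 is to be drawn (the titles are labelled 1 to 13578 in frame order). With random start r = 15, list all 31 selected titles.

15, 453, 891, 1329, 1767, 2205, 2643, 3081, 3519, 3957, 4395, 4833, 5271, 5709, 6147, 6585, 7023, 7461, 7899, 8337, 8775, 9213, 9651, 10089, 10527, 10965, 11403, 11841, 12279, 12717, 13155

k = N/n = 13578/31 = 438
title 1: 15
title 2: 15 + 438 = 453
title 3: 453 + 438 = 891
title 4: 891 + 438 = 1329
title 5: 1329 + 438 = 1767
title 6: 1767 + 438 = 2205
title 7: 2205 + 438 = 2643
title 8: 2643 + 438 = 3081
title 9: 3081 + 438 = 3519
title 10: 3519 + 438 = 3957
title 11: 3957 + 438 = 4395
title 12: 4395 + 438 = 4833
title 13: 4833 + 438 = 5271
title 14: 5271 + 438 = 5709
title 15: 5709 + 438 = 6147
title 16: 6147 + 438 = 6585
title 17: 6585 + 438 = 7023
title 18: 7023 + 438 = 7461
title 19: 7461 + 438 = 7899
title 20: 7899 + 438 = 8337
title 21: 8337 + 438 = 8775
title 22: 8775 + 438 = 9213
title 23: 9213 + 438 = 9651
title 24: 9651 + 438 = 10089
title 25: 10089 + 438 = 10527
title 26: 10527 + 438 = 10965
title 27: 10965 + 438 = 11403
title 28: 11403 + 438 = 11841
title 29: 11841 + 438 = 12279
title 30: 12279 + 438 = 12717
title 31: 12717 + 438 = 13155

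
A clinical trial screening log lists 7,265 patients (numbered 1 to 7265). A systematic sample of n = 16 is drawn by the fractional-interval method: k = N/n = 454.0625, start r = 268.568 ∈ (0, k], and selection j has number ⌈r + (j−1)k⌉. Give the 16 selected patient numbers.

j=1: r + 0k = 268.568 → ⌈·⌉ = 269
j=2: r + 1k = 722.6305 → ⌈·⌉ = 723
j=3: r + 2k = 1176.693 → ⌈·⌉ = 1177
j=4: r + 3k = 1630.7555 → ⌈·⌉ = 1631
j=5: r + 4k = 2084.818 → ⌈·⌉ = 2085
j=6: r + 5k = 2538.8805 → ⌈·⌉ = 2539
j=7: r + 6k = 2992.943 → ⌈·⌉ = 2993
j=8: r + 7k = 3447.0055 → ⌈·⌉ = 3448
j=9: r + 8k = 3901.068 → ⌈·⌉ = 3902
j=10: r + 9k = 4355.1305 → ⌈·⌉ = 4356
j=11: r + 10k = 4809.193 → ⌈·⌉ = 4810
j=12: r + 11k = 5263.2555 → ⌈·⌉ = 5264
j=13: r + 12k = 5717.318 → ⌈·⌉ = 5718
j=14: r + 13k = 6171.3805 → ⌈·⌉ = 6172
j=15: r + 14k = 6625.443 → ⌈·⌉ = 6626
j=16: r + 15k = 7079.5055 → ⌈·⌉ = 7080

269, 723, 1177, 1631, 2085, 2539, 2993, 3448, 3902, 4356, 4810, 5264, 5718, 6172, 6626, 7080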